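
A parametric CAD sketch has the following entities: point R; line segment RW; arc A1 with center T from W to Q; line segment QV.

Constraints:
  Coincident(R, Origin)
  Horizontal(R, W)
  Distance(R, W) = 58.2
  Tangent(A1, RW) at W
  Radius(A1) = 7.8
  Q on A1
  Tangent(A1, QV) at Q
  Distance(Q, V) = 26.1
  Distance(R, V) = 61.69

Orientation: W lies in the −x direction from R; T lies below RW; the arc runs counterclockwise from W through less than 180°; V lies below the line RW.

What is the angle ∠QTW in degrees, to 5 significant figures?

121.17°

Checks: |TQ| = 7.800 ✓; ∠(TQ, QV) = 90.00° ✓; |QV| = 26.10 ✓; |RV| = 61.69 ✓.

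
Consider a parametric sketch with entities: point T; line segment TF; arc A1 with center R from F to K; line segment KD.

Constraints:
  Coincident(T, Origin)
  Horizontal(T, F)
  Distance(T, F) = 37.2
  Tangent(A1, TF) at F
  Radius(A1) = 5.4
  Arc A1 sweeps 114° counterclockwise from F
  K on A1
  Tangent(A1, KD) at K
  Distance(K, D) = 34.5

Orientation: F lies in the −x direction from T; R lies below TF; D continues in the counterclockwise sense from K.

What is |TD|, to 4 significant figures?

48.16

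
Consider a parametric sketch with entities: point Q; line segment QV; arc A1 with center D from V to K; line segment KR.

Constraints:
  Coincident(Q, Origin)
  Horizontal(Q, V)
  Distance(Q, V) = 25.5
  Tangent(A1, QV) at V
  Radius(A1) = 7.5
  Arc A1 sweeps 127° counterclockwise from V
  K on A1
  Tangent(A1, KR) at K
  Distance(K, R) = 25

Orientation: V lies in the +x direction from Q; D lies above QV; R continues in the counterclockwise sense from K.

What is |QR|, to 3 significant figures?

36.0

Q is at the origin; QV is horizontal with |QV| = 25.5 and V on the +x side, so V = (25.5, 0.00). Tangency of A1 to QV means the radius DV is perpendicular to QV, so D = V + (0, 7.5) = (25.5, 7.50). On A1, V sits at bearing -90° from D; a 127° counterclockwise sweep puts K at bearing 37°, so K = D + 7.5·(cos 37°, sin 37°) = (31.5, 12.0). Tangency of A1 to KR means the radius DK is perpendicular to KR, so KR runs along (−sin 37°, cos 37°); with |KR| = 25.0, R = (16.4, 32.0). Then |QR| = |R − Q| = 36.0.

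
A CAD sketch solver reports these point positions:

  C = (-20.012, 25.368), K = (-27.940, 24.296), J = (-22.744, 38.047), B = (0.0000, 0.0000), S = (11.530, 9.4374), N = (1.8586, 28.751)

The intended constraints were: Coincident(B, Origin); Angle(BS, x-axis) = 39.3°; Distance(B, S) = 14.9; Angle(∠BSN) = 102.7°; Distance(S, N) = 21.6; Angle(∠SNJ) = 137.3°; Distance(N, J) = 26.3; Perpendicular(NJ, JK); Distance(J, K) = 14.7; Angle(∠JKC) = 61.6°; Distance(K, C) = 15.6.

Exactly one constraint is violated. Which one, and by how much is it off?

Distance(K, C) = 15.6 — off by 7.60.

B = (0.00, 0.00) ✓; BS at 39.30° ✓; |BS| = 14.90 ✓; ∠BSN = 102.7° ✓; |SN| = 21.60 ✓; ∠SNJ = 137.3° ✓; |NJ| = 26.30 ✓; ∠(NJ, JK) = 90.00° ✓; |JK| = 14.70 ✓; ∠JKC = 61.60° ✓; |KC| = 8.000 ✗.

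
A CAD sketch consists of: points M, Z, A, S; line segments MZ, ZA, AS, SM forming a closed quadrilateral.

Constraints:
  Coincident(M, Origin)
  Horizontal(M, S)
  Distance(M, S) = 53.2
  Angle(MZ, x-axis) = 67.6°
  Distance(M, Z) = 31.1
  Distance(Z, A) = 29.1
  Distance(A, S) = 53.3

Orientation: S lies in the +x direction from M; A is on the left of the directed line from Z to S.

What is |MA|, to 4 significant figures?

58.98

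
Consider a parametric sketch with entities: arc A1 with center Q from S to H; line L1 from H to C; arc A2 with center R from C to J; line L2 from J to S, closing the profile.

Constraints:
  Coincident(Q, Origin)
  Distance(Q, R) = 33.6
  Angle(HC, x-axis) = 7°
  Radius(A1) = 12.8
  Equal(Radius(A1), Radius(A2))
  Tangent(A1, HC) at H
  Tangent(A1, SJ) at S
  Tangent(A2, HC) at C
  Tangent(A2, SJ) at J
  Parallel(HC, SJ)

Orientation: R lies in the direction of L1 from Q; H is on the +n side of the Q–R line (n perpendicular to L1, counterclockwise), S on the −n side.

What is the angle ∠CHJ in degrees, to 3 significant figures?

37.3°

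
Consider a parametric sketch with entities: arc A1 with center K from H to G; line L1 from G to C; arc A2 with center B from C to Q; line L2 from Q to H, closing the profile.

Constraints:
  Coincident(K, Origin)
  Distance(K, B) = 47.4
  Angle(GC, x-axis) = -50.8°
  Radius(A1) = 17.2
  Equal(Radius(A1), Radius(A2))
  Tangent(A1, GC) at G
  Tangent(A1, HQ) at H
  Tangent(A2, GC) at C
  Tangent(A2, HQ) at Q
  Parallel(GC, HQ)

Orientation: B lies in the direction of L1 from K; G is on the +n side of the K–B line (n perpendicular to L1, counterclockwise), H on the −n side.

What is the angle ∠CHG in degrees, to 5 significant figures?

54.030°

Tangency of A1 to both parallel lines with radius 17.2 puts G and H at K ± 17.2·n: G = (13.329, 10.871), H = (-13.329, -10.871). Equal radii place C and Q the same way about B: C = B + 17.2·n = (43.287, -25.861), Q = B − 17.2·n = (16.629, -47.603). Then cos ∠CHG = HC·HG / (|HC||HG|), giving 54.030°.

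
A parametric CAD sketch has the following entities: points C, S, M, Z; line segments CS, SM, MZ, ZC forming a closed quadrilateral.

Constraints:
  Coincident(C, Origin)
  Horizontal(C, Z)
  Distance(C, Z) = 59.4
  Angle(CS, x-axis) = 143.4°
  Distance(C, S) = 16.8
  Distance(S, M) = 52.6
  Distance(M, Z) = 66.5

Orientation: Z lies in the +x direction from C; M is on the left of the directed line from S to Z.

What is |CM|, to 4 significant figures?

55.14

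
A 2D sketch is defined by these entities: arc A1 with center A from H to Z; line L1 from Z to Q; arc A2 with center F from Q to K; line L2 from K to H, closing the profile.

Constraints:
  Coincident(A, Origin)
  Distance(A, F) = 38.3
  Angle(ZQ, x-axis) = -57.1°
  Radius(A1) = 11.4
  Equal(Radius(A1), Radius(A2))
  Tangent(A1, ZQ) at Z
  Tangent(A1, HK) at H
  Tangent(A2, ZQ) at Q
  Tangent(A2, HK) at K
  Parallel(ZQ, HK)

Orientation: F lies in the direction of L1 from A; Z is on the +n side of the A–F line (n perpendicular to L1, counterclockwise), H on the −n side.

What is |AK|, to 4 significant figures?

39.96

The slot axis is L1's direction at -57.1°, so u = (cos -57.1°, sin -57.1°) = (0.5432, -0.8396) and n = (−sin -57.1°, cos -57.1°) = (0.8396, 0.5432). A is at the origin and F lies 38.3 along u from A, so F = 38.3·u = (20.80, -32.16). Tangency of A1 to both parallel lines with radius 11.4 puts Z and H at A ± 11.4·n: Z = (9.572, 6.192), H = (-9.572, -6.192). Equal radii place Q and K the same way about F: Q = F + 11.4·n = (30.38, -25.97), K = F − 11.4·n = (11.23, -38.35). Then |AK| = |K − A| = 39.96.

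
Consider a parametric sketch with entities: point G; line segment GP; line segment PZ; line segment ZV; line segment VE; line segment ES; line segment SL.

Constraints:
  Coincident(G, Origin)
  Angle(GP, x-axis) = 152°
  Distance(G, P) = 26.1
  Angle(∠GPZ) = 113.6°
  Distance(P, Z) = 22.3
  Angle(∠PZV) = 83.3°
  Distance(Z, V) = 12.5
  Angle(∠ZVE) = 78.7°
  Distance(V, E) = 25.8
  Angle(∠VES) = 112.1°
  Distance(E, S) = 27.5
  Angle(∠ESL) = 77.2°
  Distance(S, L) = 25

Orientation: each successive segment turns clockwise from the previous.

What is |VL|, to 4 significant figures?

31.67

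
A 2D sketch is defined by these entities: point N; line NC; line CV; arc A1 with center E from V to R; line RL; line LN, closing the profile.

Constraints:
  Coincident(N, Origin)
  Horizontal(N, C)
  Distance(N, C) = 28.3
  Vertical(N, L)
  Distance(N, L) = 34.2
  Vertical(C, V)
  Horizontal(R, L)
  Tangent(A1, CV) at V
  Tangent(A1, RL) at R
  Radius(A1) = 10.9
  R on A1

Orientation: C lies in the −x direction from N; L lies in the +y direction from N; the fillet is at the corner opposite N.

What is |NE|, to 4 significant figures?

29.08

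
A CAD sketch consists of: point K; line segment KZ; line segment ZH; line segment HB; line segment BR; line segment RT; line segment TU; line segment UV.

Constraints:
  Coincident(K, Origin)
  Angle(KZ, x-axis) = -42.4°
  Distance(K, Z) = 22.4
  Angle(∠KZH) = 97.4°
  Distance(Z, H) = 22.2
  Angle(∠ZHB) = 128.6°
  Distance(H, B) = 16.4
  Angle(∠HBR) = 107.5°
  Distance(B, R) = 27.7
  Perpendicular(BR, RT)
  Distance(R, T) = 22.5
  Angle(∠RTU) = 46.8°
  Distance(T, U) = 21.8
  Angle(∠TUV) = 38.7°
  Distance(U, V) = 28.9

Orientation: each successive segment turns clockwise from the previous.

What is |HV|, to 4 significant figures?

45.92

K is at the origin; KZ runs at -42.4° with length 22.4, so Z = (16.54, -15.10). ∠KZH = 97.4° gives ZH at -125.0° from the x-axis; with |ZH| = 22.2, H = (3.808, -33.29). ∠ZHB = 128.6° gives HB at -176.4° from the x-axis; with |HB| = 16.4, B = (-12.56, -34.32). ∠HBR = 107.5° gives BR at 111.1° from the x-axis; with |BR| = 27.7, R = (-22.53, -8.477). BR is perpendicular to RT, so RT runs at 21.10°; with |RT| = 22.5, T = (-1.540, -0.3766). ∠RTU = 46.8° gives TU at -112.1° from the x-axis; with |TU| = 21.8, U = (-9.742, -20.57). ∠TUV = 38.7° gives UV at 106.6° from the x-axis; with |UV| = 28.9, V = (-18.00, 7.121). Then |HV| = |V − H| = 45.92.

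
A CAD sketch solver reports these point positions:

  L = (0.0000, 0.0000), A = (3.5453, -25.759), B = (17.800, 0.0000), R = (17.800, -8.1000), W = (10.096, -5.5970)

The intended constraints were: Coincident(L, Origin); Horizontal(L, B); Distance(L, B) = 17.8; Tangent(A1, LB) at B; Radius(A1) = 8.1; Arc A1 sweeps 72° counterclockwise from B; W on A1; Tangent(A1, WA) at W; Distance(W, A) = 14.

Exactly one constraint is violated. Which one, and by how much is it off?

Distance(W, A) = 14 — off by 7.20.

L = (0.00, 0.00) ✓; L.y = 0.00, B.y = 0.00 ✓; |LB| = 17.80 ✓; ∠(RB, BL) = 90.00° ✓; |RB| = 8.100 ✓; bearing(R→W) − bearing(R→B) = 72.00° ✓; |RW| = 8.100 ✓; ∠(RW, WA) = 90.00° ✓; |WA| = 21.20 ✗.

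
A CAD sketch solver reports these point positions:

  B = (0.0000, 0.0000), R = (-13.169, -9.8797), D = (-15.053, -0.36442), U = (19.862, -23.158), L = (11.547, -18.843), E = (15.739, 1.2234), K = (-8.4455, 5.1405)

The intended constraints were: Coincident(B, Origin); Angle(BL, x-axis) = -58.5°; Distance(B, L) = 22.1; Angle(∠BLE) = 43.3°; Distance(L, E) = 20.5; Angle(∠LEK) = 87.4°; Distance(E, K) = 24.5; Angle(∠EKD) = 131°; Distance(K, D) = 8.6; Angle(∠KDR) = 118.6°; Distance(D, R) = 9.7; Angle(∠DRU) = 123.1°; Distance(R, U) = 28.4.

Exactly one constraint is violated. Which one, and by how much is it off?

Distance(R, U) = 28.4 — off by 7.20.

B = (0.00, 0.00) ✓; BL at -58.50° ✓; |BL| = 22.10 ✓; ∠BLE = 43.30° ✓; |LE| = 20.50 ✓; ∠LEK = 87.40° ✓; |EK| = 24.50 ✓; ∠EKD = 131.0° ✓; |KD| = 8.600 ✓; ∠KDR = 118.6° ✓; |DR| = 9.700 ✓; ∠DRU = 123.1° ✓; |RU| = 35.60 ✗.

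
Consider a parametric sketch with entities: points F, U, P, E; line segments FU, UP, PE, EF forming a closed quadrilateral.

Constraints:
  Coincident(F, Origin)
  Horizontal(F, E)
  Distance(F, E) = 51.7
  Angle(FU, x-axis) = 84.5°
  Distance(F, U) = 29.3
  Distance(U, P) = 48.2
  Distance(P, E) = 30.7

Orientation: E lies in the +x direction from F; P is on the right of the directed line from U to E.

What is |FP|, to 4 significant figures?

28.07

F is at the origin; F and E share the same y with |FE| = 51.7 and E in +x, so E = (51.7, 0). FU runs at 84.5° with |FU| = 29.3, so U = (2.808, 29.17). P is determined by |UP| = 48.2 and |PE| = 30.7 together: it lies at the intersection of circle(U, 48.2) and circle(E, 30.7). With |UE| = 56.93, the foot of the radical line on UE is 40.59 from U and the perpendicular offset is √(48.2² − 40.59²) = 25.99. Taking the right-of-UE solution: P = (24.35, -13.95).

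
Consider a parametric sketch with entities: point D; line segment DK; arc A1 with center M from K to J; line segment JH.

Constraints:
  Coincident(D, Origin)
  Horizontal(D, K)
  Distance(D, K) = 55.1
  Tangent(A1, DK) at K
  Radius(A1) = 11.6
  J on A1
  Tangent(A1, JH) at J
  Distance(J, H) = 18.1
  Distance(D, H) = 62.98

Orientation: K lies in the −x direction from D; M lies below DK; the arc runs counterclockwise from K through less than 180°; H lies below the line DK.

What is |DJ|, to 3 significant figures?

67.0

Checks: D.y = 0.00, K.y = 0.00 ✓; |MJ| = 11.60 ✓; ∠(MJ, JH) = 90.00° ✓; |JH| = 18.10 ✓; |DH| = 62.98 ✓.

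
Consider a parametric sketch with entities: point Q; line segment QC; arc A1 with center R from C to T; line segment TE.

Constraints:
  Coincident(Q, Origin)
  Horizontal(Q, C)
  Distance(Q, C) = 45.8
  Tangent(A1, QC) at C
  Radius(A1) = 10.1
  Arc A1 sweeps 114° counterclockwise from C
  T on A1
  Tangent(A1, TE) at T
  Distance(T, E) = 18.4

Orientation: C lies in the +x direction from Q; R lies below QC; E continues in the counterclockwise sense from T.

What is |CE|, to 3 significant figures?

31.1

Q is at the origin; QC is horizontal with |QC| = 45.8 and C on the +x side, so C = (45.8, 0.00). The tangent condition forces RC to be normal to QC, so R = C + (0, -10.1) = (45.8, -10.1). On A1, C sits at bearing 90° from R; a 114° counterclockwise sweep puts T at bearing 204°, so T = R + 10.1·(cos 204°, sin 204°) = (36.6, -14.2). The tangent condition forces RT to be normal to TE, so TE runs along (−sin 204°, cos 204°); with |TE| = 18.4, E = (44.1, -31.0). Then |CE| = |E − C| = 31.1.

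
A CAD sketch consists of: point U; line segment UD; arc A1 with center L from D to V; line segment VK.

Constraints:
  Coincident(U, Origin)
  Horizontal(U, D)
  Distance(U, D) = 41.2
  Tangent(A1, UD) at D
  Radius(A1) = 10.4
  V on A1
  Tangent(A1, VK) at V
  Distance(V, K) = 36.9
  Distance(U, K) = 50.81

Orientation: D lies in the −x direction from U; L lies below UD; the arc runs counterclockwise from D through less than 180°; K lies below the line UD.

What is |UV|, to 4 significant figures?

51.90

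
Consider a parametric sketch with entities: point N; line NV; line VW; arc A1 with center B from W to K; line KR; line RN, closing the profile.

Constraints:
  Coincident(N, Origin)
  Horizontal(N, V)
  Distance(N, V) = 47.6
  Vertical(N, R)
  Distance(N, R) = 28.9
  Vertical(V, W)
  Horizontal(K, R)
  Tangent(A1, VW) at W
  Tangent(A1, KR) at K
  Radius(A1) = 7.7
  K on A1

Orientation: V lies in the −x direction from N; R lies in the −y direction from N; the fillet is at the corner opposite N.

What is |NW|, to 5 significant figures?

52.108

N is at the origin; NV is horizontal with |NV| = 47.6 and V on the −x side, so V = (-47.600, 0.0000). NR is vertical with |NR| = 28.9 and R on the −y side, so R = (0.0000, -28.900). The virtual corner opposite N is at (-47.600, -28.900). The tangent condition forces BW to be normal to VW and the tangent condition forces BK to be normal to KR, with radius 7.7, so the center B sits 7.7 in from both sides at B = (-39.900, -21.200). That places the tangent points at W = (-47.600, -21.200) on VW and K = (-39.900, -28.900) on KR. Then |NW| = |W − N| = 52.108.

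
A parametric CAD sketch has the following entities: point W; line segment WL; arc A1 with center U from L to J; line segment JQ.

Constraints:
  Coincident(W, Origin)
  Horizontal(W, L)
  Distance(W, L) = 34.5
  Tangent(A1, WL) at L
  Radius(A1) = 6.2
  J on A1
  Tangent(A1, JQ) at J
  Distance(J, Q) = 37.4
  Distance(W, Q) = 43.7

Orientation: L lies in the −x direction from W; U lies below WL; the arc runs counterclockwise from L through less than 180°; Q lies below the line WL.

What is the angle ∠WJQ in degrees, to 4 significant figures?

67.88°

W is at the origin; W and L share the same y with |WL| = 34.5 and L on the −x side, so L = (-34.50, 0.000). Tangency of A1 to WL means the radius UL is perpendicular to WL, so U = L + (0, -6.2) = (-34.50, -6.200). Since UJ ⟂ JQ (tangency), |UQ| = √(6.2² + 37.4²) = 37.91 regardless of where J sits on A1. So Q lies on both circle(W, 43.7) and circle(U, 37.91); the below-WL intersection is Q = (-17.46, -40.06). J is the foot of the tangent from Q: J = (-39.51, -9.856).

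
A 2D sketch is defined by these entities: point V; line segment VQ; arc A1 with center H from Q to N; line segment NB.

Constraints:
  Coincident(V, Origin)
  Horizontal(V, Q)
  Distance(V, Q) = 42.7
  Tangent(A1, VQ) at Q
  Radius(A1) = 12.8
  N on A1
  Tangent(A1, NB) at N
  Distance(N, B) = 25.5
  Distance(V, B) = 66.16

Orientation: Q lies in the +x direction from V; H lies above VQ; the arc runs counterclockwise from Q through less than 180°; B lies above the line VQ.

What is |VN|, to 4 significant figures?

57.17

Checks: |HN| = 12.80 ✓; ∠(HN, NB) = 90.00° ✓; |NB| = 25.50 ✓; |VB| = 66.16 ✓.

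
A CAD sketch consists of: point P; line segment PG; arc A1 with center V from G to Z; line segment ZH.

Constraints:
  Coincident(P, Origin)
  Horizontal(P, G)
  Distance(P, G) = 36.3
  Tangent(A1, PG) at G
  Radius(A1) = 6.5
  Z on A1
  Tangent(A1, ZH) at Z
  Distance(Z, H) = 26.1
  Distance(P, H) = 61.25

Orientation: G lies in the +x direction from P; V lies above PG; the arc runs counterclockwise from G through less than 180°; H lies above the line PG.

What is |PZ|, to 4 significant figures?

41.85

Checks: P.y = 0.00, G.y = 0.00 ✓; |VZ| = 6.500 ✓; ∠(VZ, ZH) = 90.00° ✓; |ZH| = 26.10 ✓; |PH| = 61.25 ✓.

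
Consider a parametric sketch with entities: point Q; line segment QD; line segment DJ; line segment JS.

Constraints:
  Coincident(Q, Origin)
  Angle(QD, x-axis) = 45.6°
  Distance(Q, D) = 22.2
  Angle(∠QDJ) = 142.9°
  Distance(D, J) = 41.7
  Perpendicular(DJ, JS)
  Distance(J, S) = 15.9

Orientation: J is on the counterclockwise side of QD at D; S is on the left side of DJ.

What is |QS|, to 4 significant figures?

59.46

∠QDJ = 142.9°, so DJ runs at 45.6° + (180° − 142.9°) = 82.70° from the x-axis; with |DJ| = 41.7, J = D + 41.7·(cos 82.70°, sin 82.70°) = (20.83, 57.22). DJ ⟂ JS; with |JS| = 15.9 on the left of DJ, S = J + 15.9·(-0.9919, 0.1271) = (5.060, 59.24). Then |QS| = |S − Q| = 59.46.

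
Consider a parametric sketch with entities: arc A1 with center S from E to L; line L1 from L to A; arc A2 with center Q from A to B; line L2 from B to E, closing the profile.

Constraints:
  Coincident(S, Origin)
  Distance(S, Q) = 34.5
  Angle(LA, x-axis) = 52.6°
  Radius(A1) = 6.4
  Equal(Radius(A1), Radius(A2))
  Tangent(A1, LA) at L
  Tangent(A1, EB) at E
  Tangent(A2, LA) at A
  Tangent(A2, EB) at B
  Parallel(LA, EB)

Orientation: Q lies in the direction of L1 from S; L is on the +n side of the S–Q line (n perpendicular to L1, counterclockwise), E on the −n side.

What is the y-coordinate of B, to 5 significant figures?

23.520

The slot axis is L1's direction at 52.6°, so u = (cos 52.6°, sin 52.6°) = (0.60738, 0.79441) and n = (−sin 52.6°, cos 52.6°) = (-0.79441, 0.60738). S is at the origin and Q lies 34.5 along u from S, so Q = 34.5·u = (20.954, 27.407). Tangency of A1 to both parallel lines with radius 6.4 puts L and E at S ± 6.4·n: L = (-5.0843, 3.8872), E = (5.0843, -3.8872). Equal radii place A and B the same way about Q: A = Q + 6.4·n = (15.870, 31.295), B = Q − 6.4·n = (26.039, 23.520). So B.y = 23.520.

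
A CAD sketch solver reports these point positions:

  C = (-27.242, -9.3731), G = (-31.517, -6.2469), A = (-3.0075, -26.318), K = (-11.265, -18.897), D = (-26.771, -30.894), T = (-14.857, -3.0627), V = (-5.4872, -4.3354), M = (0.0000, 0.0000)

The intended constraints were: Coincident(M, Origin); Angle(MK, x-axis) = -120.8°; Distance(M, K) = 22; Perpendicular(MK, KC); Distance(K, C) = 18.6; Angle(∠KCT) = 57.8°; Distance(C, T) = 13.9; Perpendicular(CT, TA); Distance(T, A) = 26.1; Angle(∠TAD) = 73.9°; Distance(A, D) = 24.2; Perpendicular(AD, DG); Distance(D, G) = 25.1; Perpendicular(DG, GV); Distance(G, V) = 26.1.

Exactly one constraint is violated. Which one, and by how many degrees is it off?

Perpendicular(DG, GV) — off by 6.70°.

M = (0.00, 0.00) ✓; MK at -120.8° ✓; |MK| = 22.00 ✓; ∠(MK, KC) = 90.00° ✓; |KC| = 18.60 ✓; ∠KCT = 57.80° ✓; |CT| = 13.90 ✓; ∠(CT, TA) = 90.00° ✓; |TA| = 26.10 ✓; ∠TAD = 73.90° ✓; |AD| = 24.20 ✓; ∠(AD, DG) = 90.00° ✓; |DG| = 25.10 ✓; ∠(DG, GV) = 96.70° ✗; |GV| = 26.10 ✓.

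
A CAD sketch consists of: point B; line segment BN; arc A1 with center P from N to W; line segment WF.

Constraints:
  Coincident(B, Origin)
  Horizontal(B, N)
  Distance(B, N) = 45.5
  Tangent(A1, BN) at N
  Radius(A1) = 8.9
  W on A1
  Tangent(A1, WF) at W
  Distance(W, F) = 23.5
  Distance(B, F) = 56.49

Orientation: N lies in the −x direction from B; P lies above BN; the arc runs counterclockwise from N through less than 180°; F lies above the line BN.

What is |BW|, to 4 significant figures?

38.99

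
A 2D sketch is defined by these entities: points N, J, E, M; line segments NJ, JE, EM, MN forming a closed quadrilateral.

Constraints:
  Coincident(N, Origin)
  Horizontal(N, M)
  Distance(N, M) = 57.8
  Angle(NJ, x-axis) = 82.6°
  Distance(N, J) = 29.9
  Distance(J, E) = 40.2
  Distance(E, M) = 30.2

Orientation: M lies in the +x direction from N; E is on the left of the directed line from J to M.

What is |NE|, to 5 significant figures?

51.499

N is at the origin; NM is horizontal with |NM| = 57.8 and M in +x, so M = (57.8, 0). NJ runs at 82.6° with |NJ| = 29.9, so J = (3.8510, 29.651). E is determined by |JE| = 40.2 and |EM| = 30.2 together: it lies at the intersection of circle(J, 40.2) and circle(M, 30.2). With |JM| = 61.560, the foot of the radical line on JM is 36.498 from J and the perpendicular offset is √(40.2² − 36.498²) = 16.850. Taking the left-of-JM solution: E = (43.952, 26.838).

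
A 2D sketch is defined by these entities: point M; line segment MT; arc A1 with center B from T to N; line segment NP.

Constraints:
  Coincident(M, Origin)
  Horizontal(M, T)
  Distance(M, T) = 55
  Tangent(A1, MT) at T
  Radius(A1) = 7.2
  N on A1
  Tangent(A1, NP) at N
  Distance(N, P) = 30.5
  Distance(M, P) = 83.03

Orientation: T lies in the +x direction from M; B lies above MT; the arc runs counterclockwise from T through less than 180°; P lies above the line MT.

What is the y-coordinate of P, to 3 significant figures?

28.5

M is at the origin; MT is horizontal with |MT| = 55.0 and T on the +x side, so T = (55.0, 0.00). A1 meets MT tangentially, so BT is at right angles to MT, so B = T + (0, 7.2) = (55.0, 7.20). Since BN ⟂ NP (tangency), |BP| = √(7.2² + 30.5²) = 31.3 regardless of where N sits on A1. So P lies on both circle(M, 83.03) and circle(B, 31.3); the above-MT intersection is P = (78.0, 28.5). N is the foot of the tangent from P: N = (61.0, 3.19).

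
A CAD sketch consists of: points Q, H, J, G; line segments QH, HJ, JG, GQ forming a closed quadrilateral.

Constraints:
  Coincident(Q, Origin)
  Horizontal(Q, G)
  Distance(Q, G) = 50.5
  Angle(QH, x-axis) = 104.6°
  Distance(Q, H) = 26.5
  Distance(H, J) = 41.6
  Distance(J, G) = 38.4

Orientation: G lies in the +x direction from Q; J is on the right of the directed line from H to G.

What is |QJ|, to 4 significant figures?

17.30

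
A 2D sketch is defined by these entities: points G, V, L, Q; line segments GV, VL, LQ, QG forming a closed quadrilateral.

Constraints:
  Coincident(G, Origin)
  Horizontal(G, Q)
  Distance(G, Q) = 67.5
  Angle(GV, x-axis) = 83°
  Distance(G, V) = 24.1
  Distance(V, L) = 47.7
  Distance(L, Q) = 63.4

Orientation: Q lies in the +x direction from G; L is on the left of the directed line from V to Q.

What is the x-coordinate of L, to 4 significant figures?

38.09

Checks: |VL| = 47.70 ✓; |LQ| = 63.40 ✓.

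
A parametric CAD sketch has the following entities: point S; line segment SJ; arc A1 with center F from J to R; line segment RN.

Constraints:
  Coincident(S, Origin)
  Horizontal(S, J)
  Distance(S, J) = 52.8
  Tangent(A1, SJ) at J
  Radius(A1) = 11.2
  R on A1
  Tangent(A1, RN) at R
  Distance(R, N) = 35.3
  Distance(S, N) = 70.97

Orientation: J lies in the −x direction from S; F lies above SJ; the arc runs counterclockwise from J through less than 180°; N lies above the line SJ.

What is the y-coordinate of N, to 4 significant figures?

48.23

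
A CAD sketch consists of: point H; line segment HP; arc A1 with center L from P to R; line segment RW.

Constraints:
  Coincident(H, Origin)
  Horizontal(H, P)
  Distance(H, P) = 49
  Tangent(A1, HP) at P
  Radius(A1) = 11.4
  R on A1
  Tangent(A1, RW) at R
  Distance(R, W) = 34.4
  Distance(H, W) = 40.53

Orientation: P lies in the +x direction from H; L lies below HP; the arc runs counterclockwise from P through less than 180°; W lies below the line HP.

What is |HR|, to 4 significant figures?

39.69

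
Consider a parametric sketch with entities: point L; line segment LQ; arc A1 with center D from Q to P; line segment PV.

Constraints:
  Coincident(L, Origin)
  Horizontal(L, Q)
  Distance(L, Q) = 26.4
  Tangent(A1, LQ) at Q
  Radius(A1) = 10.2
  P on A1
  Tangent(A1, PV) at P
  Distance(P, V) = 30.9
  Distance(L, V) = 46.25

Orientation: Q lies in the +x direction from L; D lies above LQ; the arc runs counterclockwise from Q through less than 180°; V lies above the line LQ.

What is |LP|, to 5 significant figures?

38.398

L is at the origin; L and Q share the same y with |LQ| = 26.4 and Q on the +x side, so Q = (26.400, 0.0000). The tangent condition forces DQ to be normal to LQ, so D = Q + (0, 10.2) = (26.400, 10.200). Since DP ⟂ PV (tangency), |DV| = √(10.2² + 30.9²) = 32.540 regardless of where P sits on A1. So V lies on both circle(L, 46.25) and circle(D, 32.540); the above-LQ intersection is V = (19.409, 41.980). P is the foot of the tangent from V: P = (35.173, 15.403).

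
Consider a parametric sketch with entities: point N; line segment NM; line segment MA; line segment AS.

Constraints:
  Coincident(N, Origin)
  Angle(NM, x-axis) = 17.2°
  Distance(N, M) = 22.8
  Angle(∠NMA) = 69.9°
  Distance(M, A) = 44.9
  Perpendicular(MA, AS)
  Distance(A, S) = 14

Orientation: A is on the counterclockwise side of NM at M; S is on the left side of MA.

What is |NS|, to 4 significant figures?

37.80

∠NMA = 69.9°, so MA runs at 17.2° + (180° − 69.9°) = 127.3° from the x-axis; with |MA| = 44.9, A = M + 44.9·(cos 127.3°, sin 127.3°) = (-5.429, 42.46). MA ⟂ AS; with |AS| = 14.0 on the left of MA, S = A + 14.0·(-0.7955, -0.6060) = (-16.57, 33.98). Then |NS| = |S − N| = 37.80.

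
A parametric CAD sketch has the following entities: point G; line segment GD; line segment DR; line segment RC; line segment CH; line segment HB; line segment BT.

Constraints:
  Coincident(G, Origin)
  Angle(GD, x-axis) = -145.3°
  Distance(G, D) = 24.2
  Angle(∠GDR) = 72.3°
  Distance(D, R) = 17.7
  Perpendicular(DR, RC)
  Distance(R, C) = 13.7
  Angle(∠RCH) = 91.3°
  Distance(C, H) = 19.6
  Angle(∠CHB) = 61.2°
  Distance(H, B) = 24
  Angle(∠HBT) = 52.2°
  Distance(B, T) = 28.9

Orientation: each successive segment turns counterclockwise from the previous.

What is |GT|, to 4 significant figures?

14.45

G is at the origin; GD runs at -145.3° with length 24.2, so D = (-19.90, -13.78). ∠GDR = 72.3° gives DR at -37.60° from the x-axis; with |DR| = 17.7, R = (-5.872, -24.58). The perpendicularity gives RC at right angles to DR, so RC runs at 52.40°; with |RC| = 13.7, C = (2.487, -13.72). ∠RCH = 91.3° gives CH at 141.1° from the x-axis; with |CH| = 19.6, H = (-12.77, -1.414). ∠CHB = 61.2° gives HB at -100.1° from the x-axis; with |HB| = 24.0, B = (-16.98, -25.04). ∠HBT = 52.2° gives BT at 27.70° from the x-axis; with |BT| = 28.9, T = (8.612, -11.61). Then |GT| = |T − G| = 14.45.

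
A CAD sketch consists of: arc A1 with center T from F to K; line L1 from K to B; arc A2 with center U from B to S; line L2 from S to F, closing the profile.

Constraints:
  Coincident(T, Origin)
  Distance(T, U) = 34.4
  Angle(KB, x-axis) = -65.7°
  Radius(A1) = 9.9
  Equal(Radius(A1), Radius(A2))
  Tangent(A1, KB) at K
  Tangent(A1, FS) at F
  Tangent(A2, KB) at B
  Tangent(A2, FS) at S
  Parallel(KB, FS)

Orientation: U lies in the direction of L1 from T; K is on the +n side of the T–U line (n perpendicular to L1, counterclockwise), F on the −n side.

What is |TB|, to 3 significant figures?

35.8

Tangency of A1 to both parallel lines with radius 9.9 puts K and F at T ± 9.9·n: K = (9.02, 4.07), F = (-9.02, -4.07). Equal radii place B and S the same way about U: B = U + 9.9·n = (23.2, -27.3), S = U − 9.9·n = (5.13, -35.4). Then |TB| = |B − T| = 35.8.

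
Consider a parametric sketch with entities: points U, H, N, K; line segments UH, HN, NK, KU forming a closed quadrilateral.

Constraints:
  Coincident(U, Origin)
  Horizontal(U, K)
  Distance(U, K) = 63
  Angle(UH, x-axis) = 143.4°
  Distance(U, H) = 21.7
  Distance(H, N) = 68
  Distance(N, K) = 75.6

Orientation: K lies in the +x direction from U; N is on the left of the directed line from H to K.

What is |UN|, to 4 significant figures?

70.45

U is at the origin; UK is horizontal with |UK| = 63.0 and K in +x, so K = (63.0, 0). UH runs at 143.4° with |UH| = 21.7, so H = (-17.42, 12.94). N is determined by |HN| = 68.0 and |NK| = 75.6 together: it lies at the intersection of circle(H, 68.0) and circle(K, 75.6). With |HK| = 81.46, the foot of the radical line on HK is 34.03 from H and the perpendicular offset is √(68.0² − 34.03²) = 58.87. Taking the left-of-HK solution: N = (25.53, 65.66).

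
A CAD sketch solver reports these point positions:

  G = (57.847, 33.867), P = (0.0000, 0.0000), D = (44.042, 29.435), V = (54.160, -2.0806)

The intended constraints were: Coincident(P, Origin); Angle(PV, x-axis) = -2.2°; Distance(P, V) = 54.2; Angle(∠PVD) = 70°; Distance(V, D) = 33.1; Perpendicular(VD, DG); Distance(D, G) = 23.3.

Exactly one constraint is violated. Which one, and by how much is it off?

Distance(D, G) = 23.3 — off by 8.80.

P = (0.00, 0.00) ✓; PV at -2.200° ✓; |PV| = 54.20 ✓; ∠PVD = 70.00° ✓; |VD| = 33.10 ✓; ∠(VD, DG) = 90.00° ✓; |DG| = 14.50 ✗.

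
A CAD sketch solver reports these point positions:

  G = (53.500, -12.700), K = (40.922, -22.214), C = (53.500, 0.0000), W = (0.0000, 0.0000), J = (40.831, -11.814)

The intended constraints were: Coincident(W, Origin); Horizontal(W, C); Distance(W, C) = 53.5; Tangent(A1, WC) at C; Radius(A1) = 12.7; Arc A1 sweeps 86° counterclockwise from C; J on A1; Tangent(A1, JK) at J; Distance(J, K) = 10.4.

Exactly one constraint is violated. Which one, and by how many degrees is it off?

Tangent(A1, JK) at J — off by 4.50°.

W = (0.00, 0.00) ✓; W.y = 0.00, C.y = 0.00 ✓; |WC| = 53.50 ✓; ∠(GC, CW) = 90.00° ✓; |GC| = 12.70 ✓; bearing(G→J) − bearing(G→C) = 86.00° ✓; |GJ| = 12.70 ✓; ∠(GJ, JK) = 85.50° ✗; |JK| = 10.40 ✓.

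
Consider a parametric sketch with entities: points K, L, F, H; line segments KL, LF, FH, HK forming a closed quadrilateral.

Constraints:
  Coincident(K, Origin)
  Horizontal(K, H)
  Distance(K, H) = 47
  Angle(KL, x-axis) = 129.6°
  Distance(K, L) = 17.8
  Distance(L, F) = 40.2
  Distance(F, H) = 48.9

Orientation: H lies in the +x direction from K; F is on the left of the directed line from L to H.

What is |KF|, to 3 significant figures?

44.4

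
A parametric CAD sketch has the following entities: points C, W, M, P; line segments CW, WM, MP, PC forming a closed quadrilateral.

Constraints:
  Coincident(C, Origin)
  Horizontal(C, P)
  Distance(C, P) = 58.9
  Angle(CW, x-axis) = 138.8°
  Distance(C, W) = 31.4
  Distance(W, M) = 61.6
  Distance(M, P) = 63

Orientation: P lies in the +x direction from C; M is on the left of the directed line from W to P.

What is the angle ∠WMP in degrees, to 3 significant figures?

86.1°

Checks: |WM| = 61.60 ✓; |MP| = 63.00 ✓.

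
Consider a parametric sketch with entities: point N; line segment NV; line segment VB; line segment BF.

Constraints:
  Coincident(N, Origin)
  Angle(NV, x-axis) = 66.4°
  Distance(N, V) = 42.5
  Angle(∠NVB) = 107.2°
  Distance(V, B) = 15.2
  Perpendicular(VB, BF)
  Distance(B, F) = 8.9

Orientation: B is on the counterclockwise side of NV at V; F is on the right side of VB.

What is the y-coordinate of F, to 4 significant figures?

55.61

N is at the origin; NV runs at 66.4° with length 42.5, so V = 42.5·(cos 66.4°, sin 66.4°) = (17.01, 38.95). ∠NVB = 107.2°, so VB runs at 66.4° + (180° − 107.2°) = 139.2° from the x-axis; with |VB| = 15.2, B = V + 15.2·(cos 139.2°, sin 139.2°) = (5.509, 48.88). VB ⟂ BF; with |BF| = 8.9 on the right of VB, F = B + 8.9·(0.6534, 0.7570) = (11.32, 55.61). So F.y = 55.61.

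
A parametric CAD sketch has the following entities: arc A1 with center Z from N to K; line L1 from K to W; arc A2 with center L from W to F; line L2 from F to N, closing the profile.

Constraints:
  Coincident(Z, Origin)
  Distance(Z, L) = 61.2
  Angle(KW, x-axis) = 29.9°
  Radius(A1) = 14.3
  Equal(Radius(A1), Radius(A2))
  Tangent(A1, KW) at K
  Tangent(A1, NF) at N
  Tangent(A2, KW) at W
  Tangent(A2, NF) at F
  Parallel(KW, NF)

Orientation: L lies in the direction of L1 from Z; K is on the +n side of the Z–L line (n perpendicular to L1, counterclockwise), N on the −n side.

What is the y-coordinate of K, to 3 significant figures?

12.4

Z is at the origin and L lies 61.2 along u from Z, so L = 61.2·u = (53.1, 30.5). Tangency of A1 to both parallel lines with radius 14.3 puts K and N at Z ± 14.3·n: K = (-7.13, 12.4), N = (7.13, -12.4). So K.y = 12.4.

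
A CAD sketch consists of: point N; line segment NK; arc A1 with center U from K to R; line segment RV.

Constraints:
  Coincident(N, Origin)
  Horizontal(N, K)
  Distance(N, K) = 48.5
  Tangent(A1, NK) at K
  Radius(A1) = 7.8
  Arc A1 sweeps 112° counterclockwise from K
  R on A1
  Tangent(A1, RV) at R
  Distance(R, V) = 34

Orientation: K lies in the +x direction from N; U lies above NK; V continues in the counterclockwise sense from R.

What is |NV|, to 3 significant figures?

60.3

N is at the origin; N and K share the same y with |NK| = 48.5 and K on the +x side, so K = (48.5, 0.00). A1 meets NK tangentially, so UK is at right angles to NK, so U = K + (0, 7.8) = (48.5, 7.80). On A1, K sits at bearing -90° from U; a 112° counterclockwise sweep puts R at bearing 22°, so R = U + 7.8·(cos 22°, sin 22°) = (55.7, 10.7). Tangency of A1 to RV means the radius UR is perpendicular to RV, so RV runs along (−sin 22°, cos 22°); with |RV| = 34.0, V = (43.0, 42.2). Then |NV| = |V − N| = 60.3.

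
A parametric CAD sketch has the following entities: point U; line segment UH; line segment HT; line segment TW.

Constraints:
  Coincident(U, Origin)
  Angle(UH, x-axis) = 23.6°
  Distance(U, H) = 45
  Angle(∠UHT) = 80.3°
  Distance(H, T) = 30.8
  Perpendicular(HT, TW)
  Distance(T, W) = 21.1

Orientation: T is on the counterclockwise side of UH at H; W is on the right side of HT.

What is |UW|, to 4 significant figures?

69.45

U is at the origin; UH runs at 23.6° with length 45.0, so H = 45.0·(cos 23.6°, sin 23.6°) = (41.24, 18.02). ∠UHT = 80.3°, so HT runs at 23.6° + (180° − 80.3°) = 123.3° from the x-axis; with |HT| = 30.8, T = H + 30.8·(cos 123.3°, sin 123.3°) = (24.33, 43.76). HT is perpendicular to TW; with |TW| = 21.1 on the right of HT, W = T + 21.1·(0.8358, 0.5490) = (41.96, 55.34). Then |UW| = |W − U| = 69.45.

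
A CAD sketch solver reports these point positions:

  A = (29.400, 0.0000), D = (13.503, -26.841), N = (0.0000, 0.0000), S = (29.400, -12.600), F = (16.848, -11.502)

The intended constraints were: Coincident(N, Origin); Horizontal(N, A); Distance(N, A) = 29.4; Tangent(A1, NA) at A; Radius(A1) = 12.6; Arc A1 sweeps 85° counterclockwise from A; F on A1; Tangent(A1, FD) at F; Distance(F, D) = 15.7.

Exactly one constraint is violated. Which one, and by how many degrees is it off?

Tangent(A1, FD) at F — off by 7.30°.

N = (0.00, 0.00) ✓; N.y = 0.00, A.y = 0.00 ✓; |NA| = 29.40 ✓; ∠(SA, AN) = 90.00° ✓; |SA| = 12.60 ✓; bearing(S→F) − bearing(S→A) = 85.00° ✓; |SF| = 12.60 ✓; ∠(SF, FD) = 97.30° ✗; |FD| = 15.70 ✓.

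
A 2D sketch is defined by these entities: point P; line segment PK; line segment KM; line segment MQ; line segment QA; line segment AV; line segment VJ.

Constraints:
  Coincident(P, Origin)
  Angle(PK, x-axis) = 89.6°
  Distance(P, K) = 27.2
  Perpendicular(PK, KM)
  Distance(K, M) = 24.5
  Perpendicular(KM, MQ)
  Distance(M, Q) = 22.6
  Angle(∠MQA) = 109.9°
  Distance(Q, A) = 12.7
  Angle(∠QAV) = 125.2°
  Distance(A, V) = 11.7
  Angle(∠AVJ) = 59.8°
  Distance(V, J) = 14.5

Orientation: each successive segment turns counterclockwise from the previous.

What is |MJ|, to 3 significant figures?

16.4

∠QAV = 125.2° gives AV at 34.5° from the x-axis; with |AV| = 11.7, V = (-2.91, 6.99). ∠AVJ = 59.8° gives VJ at 155° from the x-axis; with |VJ| = 14.5, J = (-16.0, 13.2). Then |MJ| = |J − M| = 16.4.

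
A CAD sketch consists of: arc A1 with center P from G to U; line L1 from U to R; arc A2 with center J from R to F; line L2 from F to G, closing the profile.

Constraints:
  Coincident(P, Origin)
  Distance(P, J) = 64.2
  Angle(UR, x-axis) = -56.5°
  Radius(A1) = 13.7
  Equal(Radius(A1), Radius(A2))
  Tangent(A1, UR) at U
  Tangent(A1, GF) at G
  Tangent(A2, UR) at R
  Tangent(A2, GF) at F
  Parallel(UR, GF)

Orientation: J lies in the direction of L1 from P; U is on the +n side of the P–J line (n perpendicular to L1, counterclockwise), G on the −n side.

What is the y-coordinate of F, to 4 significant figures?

-61.10

Tangency of A1 to both parallel lines with radius 13.7 puts U and G at P ± 13.7·n: U = (11.42, 7.562), G = (-11.42, -7.562). Equal radii place R and F the same way about J: R = J + 13.7·n = (46.86, -45.97), F = J − 13.7·n = (24.01, -61.10). So F.y = -61.10.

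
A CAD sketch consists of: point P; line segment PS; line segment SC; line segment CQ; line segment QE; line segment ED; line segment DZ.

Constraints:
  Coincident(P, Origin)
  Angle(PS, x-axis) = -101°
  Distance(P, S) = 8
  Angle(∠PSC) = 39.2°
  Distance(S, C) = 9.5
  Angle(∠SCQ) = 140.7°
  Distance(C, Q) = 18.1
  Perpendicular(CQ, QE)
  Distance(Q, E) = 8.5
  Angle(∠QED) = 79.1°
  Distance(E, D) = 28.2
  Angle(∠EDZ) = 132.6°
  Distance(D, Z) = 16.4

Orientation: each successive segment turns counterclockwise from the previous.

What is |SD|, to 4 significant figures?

3.624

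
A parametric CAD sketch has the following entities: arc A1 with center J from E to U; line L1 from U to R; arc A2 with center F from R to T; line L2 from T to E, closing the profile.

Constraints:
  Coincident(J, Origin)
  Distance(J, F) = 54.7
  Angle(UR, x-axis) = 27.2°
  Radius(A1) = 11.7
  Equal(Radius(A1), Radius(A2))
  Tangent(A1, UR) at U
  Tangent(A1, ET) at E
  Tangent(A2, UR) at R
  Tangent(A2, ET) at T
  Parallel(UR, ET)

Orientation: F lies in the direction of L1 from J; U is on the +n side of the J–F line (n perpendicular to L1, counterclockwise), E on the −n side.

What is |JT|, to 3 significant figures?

55.9

Tangency of A1 to both parallel lines with radius 11.7 puts U and E at J ± 11.7·n: U = (-5.35, 10.4), E = (5.35, -10.4). Equal radii place R and T the same way about F: R = F + 11.7·n = (43.3, 35.4), T = F − 11.7·n = (54.0, 14.6). Then |JT| = |T − J| = 55.9.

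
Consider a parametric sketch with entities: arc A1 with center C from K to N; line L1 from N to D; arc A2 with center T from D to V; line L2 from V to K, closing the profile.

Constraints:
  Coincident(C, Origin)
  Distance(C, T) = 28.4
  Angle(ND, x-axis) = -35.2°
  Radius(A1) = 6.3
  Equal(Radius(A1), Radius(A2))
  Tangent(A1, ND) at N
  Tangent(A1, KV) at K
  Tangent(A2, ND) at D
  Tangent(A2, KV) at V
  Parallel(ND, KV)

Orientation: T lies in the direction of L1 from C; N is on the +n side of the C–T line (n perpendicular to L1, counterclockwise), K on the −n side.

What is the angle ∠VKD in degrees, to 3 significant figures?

23.9°

The slot axis is L1's direction at -35.2°, so u = (cos -35.2°, sin -35.2°) = (0.817, -0.576) and n = (−sin -35.2°, cos -35.2°) = (0.576, 0.817). C is at the origin and T lies 28.4 along u from C, so T = 28.4·u = (23.2, -16.4). Tangency of A1 to both parallel lines with radius 6.3 puts N and K at C ± 6.3·n: N = (3.63, 5.15), K = (-3.63, -5.15). Equal radii place D and V the same way about T: D = T + 6.3·n = (26.8, -11.2), V = T − 6.3·n = (19.6, -21.5). Then cos ∠VKD = KV·KD / (|KV||KD|), giving 23.9°.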